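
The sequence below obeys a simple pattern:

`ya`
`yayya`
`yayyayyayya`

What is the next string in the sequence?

s(k+1) = s(k)·y·s(k) — each term doubles the last with 'y' between the halves.
So the next term is two copies of yayyayyayya with 'y' between the halves.

yayyayyayyayyayyayyayya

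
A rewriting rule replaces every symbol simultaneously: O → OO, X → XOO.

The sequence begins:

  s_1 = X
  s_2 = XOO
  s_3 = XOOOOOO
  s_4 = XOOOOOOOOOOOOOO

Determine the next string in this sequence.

XOOOOOOOOOOOOOOOOOOOOOOOOOOOOOO

Replace each of the 15 characters of XOOOOOOOOOOOOOO in place — XOO OO OO OO OO OO OO OO OO OO OO OO OO OO OO — and concatenate.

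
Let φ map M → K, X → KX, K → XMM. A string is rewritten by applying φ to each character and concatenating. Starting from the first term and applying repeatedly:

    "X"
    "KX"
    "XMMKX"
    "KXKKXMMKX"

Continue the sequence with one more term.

Expanding KXKKXMMKX: K→XMM, X→KX, K→XMM, K→XMM, X→KX, M→K, M→K, K→XMM, X→KX. Concatenated: XMM KX XMM XMM KX K K XMM KX.

XMMKXXMMXMMKXKKXMMKX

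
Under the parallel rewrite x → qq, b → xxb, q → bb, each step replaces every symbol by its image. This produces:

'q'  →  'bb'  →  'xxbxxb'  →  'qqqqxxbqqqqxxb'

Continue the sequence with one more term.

φ(qqqqxxbqqqqxxb) expands symbol-by-symbol to bb bb bb bb qq qq xxb bb bb bb bb qq qq xxb; joining the 14 pieces gives the next term.

bbbbbbbbqqqqxxbbbbbbbbbqqqqxxb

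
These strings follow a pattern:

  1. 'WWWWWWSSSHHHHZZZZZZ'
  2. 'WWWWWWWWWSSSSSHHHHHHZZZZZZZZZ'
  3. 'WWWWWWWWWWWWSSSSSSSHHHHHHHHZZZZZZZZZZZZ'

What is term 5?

The n-th term is 3n W's then 2n-1 S's then 2n H's then 3n Z's, where the shown terms are n = 2, 3, 4.
Setting n = 6 gives 18, 11, 12, 18 characters in each block.

WWWWWWWWWWWWWWWWWWSSSSSSSSSSSHHHHHHHHHHHHZZZZZZZZZZZZZZZZZZ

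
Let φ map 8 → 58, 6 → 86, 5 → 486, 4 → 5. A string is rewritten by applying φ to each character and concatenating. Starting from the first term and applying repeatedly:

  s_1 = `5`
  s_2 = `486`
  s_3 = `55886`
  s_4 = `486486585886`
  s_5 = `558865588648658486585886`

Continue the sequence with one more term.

Rewriting the 24 symbols of 558865588648658486585886 one by one yields 486 486 58 58 86 486 486 58 58 86 5 58 86 486 58 5 58 86 486 58 486 58 58 86; concatenated:

48648658588648648658588655886486585588648658486585886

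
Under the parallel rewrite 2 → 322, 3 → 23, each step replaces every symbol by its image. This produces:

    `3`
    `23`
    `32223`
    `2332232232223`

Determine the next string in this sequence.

Replace each of the 13 characters of 2332232232223 in place — 322 23 23 322 322 23 322 322 23 322 322 322 23 — and concatenate.

3222323322322233223222332232232223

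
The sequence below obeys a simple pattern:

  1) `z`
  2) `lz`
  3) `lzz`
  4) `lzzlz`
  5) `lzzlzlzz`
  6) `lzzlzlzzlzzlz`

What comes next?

Each term (from the third on) is the previous term followed by the one before it: term 3 = lz·z = lzz.
Continuing: lzzlzlzzlzzlz · lzzlzlzz gives term 7.

lzzlzlzzlzzlzlzzlzlzz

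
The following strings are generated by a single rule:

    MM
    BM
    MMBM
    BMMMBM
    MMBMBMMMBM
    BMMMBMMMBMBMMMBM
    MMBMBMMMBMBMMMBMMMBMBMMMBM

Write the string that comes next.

From term 3 onward, concatenate the second-to-last term with the last: MM·BM = MMBM, BM·MMBM = BMMMBM, …
The next term joins BMMMBMMMBMBMMMBM and MMBMBMMMBMBMMMBMMMBMBMMMBM.

BMMMBMMMBMBMMMBMMMBMBMMMBMBMMMBMMMBMBMMMBM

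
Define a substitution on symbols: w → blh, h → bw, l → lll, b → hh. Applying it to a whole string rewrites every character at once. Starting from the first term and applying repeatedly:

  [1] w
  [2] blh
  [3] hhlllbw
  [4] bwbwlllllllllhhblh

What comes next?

Replace each of the 18 characters of bwbwlllllllllhhblh in place — hh blh hh blh lll lll lll lll lll lll lll lll lll bw bw hh lll bw — and concatenate.

hhblhhhblhlllllllllllllllllllllllllllbwbwhhlllbw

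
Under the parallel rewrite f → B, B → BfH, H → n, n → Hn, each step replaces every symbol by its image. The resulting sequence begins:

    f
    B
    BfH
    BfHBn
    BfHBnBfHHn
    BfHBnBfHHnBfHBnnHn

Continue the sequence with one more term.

BfHBnBfHHnBfHBnnHnBfHBnBfHHnHnnHn

Replace each of the 18 characters of BfHBnBfHHnBfHBnnHn in place — BfH B n BfH Hn BfH B n n Hn BfH B n BfH Hn Hn n Hn — and concatenate.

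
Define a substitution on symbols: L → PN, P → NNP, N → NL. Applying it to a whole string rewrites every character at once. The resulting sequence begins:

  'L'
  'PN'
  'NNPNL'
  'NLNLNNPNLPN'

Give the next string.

Rewriting each symbol of NLNLNNPNLPN: N→NL, L→PN, N→NL, L→PN, N→NL, N→NL, P→NNP, N→NL, L→PN, P→NNP, N→NL, which concatenates to NL PN NL PN NL NL NNP NL PN NNP NL.

NLPNNLPNNLNLNNPNLPNNNPNL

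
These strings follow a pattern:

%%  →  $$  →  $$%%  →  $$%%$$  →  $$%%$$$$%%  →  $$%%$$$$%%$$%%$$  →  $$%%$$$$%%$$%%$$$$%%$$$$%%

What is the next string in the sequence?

Each term (from the third on) is the previous term followed by the one before it: term 3 = $$·%% = $$%%.
So term 8 is $$%%$$$$%%$$%%$$$$%%$$$$%%·$$%%$$$$%%$$%%$$.

$$%%$$$$%%$$%%$$$$%%$$$$%%$$%%$$$$%%$$%%$$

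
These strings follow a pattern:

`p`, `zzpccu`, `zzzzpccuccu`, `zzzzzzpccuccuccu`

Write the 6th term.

zzzzzzzzzzpccuccuccuccuccu

s(k+1) = zz·s(k)·ccu, so each term gains zz as a prefix and ccu as a suffix.
From zzzzzzpccuccuccu, 2 further steps: zzzzzzpccuccuccu → zzzzzzzzpccuccuccuccu → (answer).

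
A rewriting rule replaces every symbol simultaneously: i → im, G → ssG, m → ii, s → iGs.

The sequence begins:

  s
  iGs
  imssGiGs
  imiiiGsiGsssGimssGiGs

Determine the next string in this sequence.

Rewriting the 21 symbols of imiiiGsiGsssGimssGiGs one by one yields im ii im im im ssG iGs im ssG iGs iGs iGs ssG im ii iGs iGs ssG im ssG iGs; concatenated:

imiiimimimssGiGsimssGiGsiGsiGsssGimiiiGsiGsssGimssGiGs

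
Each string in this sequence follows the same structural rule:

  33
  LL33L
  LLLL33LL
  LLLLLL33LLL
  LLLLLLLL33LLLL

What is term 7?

LLLLLLLLLLLL33LLLLLL

Every step adds LL to the front and L to the end of the previous string.
From LLLLLLLL33LLLL, 2 further steps: LLLLLLLL33LLLL → LLLLLLLLLL33LLLLL → (answer).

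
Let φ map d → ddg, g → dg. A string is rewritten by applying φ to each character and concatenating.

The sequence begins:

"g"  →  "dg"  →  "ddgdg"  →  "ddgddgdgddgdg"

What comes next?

Rewriting the 13 symbols of ddgddgdgddgdg one by one yields ddg ddg dg ddg ddg dg ddg dg ddg ddg dg ddg dg; concatenated:

ddgddgdgddgddgdgddgdgddgddgdgddgdg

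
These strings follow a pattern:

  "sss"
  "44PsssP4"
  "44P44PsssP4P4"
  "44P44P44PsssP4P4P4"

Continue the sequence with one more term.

44P44P44P44PsssP4P4P4P4

Every step adds 44P to the front and P4 to the end of the previous string.
One more step from 44P44P44PsssP4P4P4 gives the answer.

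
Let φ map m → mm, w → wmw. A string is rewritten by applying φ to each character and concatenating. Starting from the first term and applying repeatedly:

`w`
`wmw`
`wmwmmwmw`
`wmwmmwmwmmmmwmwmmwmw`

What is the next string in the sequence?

Rewriting the 20 symbols of wmwmmwmwmmmmwmwmmwmw one by one yields wmw mm wmw mm mm wmw mm wmw mm mm mm mm wmw mm wmw mm mm wmw mm wmw; concatenated:

wmwmmwmwmmmmwmwmmwmwmmmmmmmmwmwmmwmwmmmmwmwmmwmw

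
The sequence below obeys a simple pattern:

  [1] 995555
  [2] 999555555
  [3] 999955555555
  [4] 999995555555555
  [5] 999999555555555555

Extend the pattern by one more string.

999999955555555555555

Reading off run lengths: 9 runs 2, 3, 4, 5, 6; 5 runs 4, 6, 8, 10, 12 — each is linear in n, where the shown terms are n = 2, 3, 4, 5, 6.
At n = 7 the blocks have lengths 7, 14.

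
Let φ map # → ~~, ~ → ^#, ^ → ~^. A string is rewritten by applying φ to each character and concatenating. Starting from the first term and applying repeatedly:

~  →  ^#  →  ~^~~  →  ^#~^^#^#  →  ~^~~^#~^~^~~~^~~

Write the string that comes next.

Rewriting the 16 symbols of ~^~~^#~^~^~~~^~~ one by one yields ^# ~^ ^# ^# ~^ ~~ ^# ~^ ^# ~^ ^# ^# ^# ~^ ^# ^#; concatenated:

^#~^^#^#~^~~^#~^^#~^^#^#^#~^^#^#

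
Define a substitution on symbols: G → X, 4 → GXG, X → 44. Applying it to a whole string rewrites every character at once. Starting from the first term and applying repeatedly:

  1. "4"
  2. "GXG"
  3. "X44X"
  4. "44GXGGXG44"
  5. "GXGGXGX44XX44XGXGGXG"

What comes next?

Replace each of the 20 characters of GXGGXGX44XX44XGXGGXG in place — X 44 X X 44 X 44 GXG GXG 44 44 GXG GXG 44 X 44 X X 44 X — and concatenate.

X44XX44X44GXGGXG4444GXGGXG44X44XX44X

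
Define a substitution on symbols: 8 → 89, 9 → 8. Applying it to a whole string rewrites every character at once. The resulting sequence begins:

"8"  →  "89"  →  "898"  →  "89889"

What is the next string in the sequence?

89889898

Expanding 89889: 8→89, 9→8, 8→89, 8→89, 9→8. Concatenated: 89 8 89 89 8.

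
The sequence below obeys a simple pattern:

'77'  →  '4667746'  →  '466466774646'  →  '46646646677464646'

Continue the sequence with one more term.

s(k+1) = 466·s(k)·46, so each term gains 466 as a prefix and 46 as a suffix.
One more step from 46646646677464646 gives the answer.

4664664664667746464646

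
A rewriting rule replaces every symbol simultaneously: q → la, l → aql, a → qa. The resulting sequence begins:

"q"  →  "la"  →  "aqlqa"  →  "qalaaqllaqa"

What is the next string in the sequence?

Expanding qalaaqllaqa: q→la, a→qa, l→aql, a→qa, a→qa, q→la, l→aql, l→aql, a→qa, q→la, a→qa. Concatenated: la qa aql qa qa la aql aql qa la qa.

laqaaqlqaqalaaqlaqlqalaqa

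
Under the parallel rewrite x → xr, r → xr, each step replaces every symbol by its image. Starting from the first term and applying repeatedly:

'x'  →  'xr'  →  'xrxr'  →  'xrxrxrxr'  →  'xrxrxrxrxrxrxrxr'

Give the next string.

xrxrxrxrxrxrxrxrxrxrxrxrxrxrxrxr

φ(xrxrxrxrxrxrxrxr) expands symbol-by-symbol to xr xr xr xr xr xr xr xr xr xr xr xr xr xr xr xr; joining the 16 pieces gives the next term.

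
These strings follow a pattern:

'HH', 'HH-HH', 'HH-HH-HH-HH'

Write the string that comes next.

Each string is two copies of the previous one joined by '-'.
One more doubling of HH-HH-HH-HH gives the answer.

HH-HH-HH-HH-HH-HH-HH-HH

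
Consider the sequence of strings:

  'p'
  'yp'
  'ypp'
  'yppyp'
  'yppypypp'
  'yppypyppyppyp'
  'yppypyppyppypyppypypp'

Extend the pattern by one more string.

From term 3 onward, concatenate the last term with the second-to-last: yp·p = ypp, ypp·yp = yppyp, …
The next term joins yppypyppyppypyppypypp and yppypyppyppyp.

yppypyppyppypyppypyppyppypyppyppyp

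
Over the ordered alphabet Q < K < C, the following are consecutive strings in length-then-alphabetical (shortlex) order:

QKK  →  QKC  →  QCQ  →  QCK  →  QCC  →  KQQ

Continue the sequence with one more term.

KQK

Find the rightmost character of KQQ below C, bump it to the next letter, and reset everything to its right to Q.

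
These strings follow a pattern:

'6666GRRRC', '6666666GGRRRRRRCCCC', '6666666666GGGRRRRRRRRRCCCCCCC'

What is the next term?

The n-th term is 3n+1 6's then n G's then 3n R's then 3n-2 C's (n = 1, 2, …).
Setting n = 4 gives 13, 4, 12, 10 characters in each block.

6666666666666GGGGRRRRRRRRRRRRCCCCCCCCCC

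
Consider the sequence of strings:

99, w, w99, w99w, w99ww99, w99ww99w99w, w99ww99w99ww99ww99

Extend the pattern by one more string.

This is a Fibonacci-style word recurrence s(k) = s(k−1)·s(k−2): e.g. w·99 = w99.
The next term joins w99ww99w99ww99ww99 and w99ww99w99w.

w99ww99w99ww99ww99w99ww99w99w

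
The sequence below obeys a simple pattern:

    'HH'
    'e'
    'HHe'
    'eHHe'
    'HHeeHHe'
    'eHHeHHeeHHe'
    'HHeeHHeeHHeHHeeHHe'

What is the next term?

eHHeHHeeHHeHHeeHHeeHHeHHeeHHe

From term 3 onward, concatenate the second-to-last term with the last: HH·e = HHe, e·HHe = eHHe, …
The next term joins eHHeHHeeHHe and HHeeHHeeHHeHHeeHHe.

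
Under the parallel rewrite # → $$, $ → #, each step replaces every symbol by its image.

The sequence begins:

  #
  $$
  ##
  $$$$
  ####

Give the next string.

Expanding ####: #→$$, #→$$, #→$$, #→$$. Concatenated: $$ $$ $$ $$.

$$$$$$$$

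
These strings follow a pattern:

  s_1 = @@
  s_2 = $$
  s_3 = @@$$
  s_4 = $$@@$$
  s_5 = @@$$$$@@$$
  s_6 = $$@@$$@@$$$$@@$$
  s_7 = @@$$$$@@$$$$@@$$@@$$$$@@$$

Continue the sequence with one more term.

$$@@$$@@$$$$@@$$@@$$$$@@$$$$@@$$@@$$$$@@$$

Each term (from the third on) is the two preceding terms concatenated in order: term 3 = @@·$$ = @@$$.
So term 8 is $$@@$$@@$$$$@@$$·@@$$$$@@$$$$@@$$@@$$$$@@$$.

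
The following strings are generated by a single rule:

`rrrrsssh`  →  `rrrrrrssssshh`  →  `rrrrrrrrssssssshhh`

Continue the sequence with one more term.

Term n consists of 2n+2 r's, followed by 2n+1 s's, followed by n h's (n = 1, 2, …).
For the next term, n = 4, so the run lengths are 10, 9, 4.

rrrrrrrrrrssssssssshhhh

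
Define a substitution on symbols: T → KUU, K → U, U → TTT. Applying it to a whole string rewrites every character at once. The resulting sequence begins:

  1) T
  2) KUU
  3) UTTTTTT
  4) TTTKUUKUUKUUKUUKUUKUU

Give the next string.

φ(TTTKUUKUUKUUKUUKUUKUU) expands symbol-by-symbol to KUU KUU KUU U TTT TTT U TTT TTT U TTT TTT U TTT TTT U TTT TTT U TTT TTT; joining the 21 pieces gives the next term.

KUUKUUKUUUTTTTTTUTTTTTTUTTTTTTUTTTTTTUTTTTTTUTTTTTT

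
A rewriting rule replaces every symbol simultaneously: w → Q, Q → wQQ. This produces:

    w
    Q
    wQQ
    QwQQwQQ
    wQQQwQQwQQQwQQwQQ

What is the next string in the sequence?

Applying the rule to each of the 17 symbols of wQQQwQQwQQQwQQwQQ gives the pieces Q wQQ wQQ wQQ Q wQQ wQQ Q wQQ wQQ wQQ Q wQQ wQQ Q wQQ wQQ, which concatenate to the answer.

QwQQwQQwQQQwQQwQQQwQQwQQwQQQwQQwQQQwQQwQQ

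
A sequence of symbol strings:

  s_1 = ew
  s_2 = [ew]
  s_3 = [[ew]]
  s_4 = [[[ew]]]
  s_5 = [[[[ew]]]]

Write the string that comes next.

s(k+1) = [·s(k)·], so each term gains [ as a prefix and ] as a suffix.
Applying this once more to [[[[ew]]]]:

[[[[[ew]]]]]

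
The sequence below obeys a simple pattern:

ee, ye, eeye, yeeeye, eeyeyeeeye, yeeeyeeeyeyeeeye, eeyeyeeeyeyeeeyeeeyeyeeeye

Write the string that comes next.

yeeeyeeeyeyeeeyeeeyeyeeeyeyeeeyeeeyeyeeeye

This is a Fibonacci-style word recurrence s(k) = s(k−2)·s(k−1): e.g. ee·ye = eeye.
Continuing: yeeeyeeeyeyeeeye · eeyeyeeeyeyeeeyeeeyeyeeeye gives term 8.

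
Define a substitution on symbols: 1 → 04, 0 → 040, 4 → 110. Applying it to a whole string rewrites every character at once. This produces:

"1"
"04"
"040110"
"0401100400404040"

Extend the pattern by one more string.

φ(0401100400404040) expands symbol-by-symbol to 040 110 040 04 04 040 040 110 040 040 110 040 110 040 110 040; joining the 16 pieces gives the next term.

0401100400404040040110040040110040110040110040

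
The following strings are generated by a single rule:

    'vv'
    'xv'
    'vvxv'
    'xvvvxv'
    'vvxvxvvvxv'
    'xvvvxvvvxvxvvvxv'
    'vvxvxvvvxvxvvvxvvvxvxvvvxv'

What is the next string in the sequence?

xvvvxvvvxvxvvvxvvvxvxvvvxvxvvvxvvvxvxvvvxv

From term 3 onward, concatenate the second-to-last term with the last: vv·xv = vvxv, xv·vvxv = xvvvxv, …
Continuing: xvvvxvvvxvxvvvxv · vvxvxvvvxvxvvvxvvvxvxvvvxv gives term 8.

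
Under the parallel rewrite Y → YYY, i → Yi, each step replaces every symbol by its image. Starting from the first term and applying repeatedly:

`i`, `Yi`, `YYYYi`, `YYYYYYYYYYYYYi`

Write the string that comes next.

Rewriting the 14 symbols of YYYYYYYYYYYYYi one by one yields YYY YYY YYY YYY YYY YYY YYY YYY YYY YYY YYY YYY YYY Yi; concatenated:

YYYYYYYYYYYYYYYYYYYYYYYYYYYYYYYYYYYYYYYYi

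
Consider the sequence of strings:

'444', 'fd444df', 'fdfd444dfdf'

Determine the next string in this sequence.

Every step adds fd to the front and df to the end of the previous string.
Applying this once more to fdfd444dfdf:

fdfdfd444dfdfdf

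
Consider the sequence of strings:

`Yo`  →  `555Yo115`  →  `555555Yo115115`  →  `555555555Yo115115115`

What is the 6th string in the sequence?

555555555555555Yo115115115115115

Every step adds 555 to the front and 115 to the end of the previous string.
From 555555555Yo115115115, 2 further steps: 555555555Yo115115115 → 555555555555Yo115115115115 → (answer).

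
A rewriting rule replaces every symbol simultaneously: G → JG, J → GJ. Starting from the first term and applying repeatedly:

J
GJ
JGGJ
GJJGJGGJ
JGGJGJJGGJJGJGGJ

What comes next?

GJJGJGGJJGGJGJJGJGGJGJJGGJJGJGGJ

Applying the rule to each of the 16 symbols of JGGJGJJGGJJGJGGJ gives the pieces GJ JG JG GJ JG GJ GJ JG JG GJ GJ JG GJ JG JG GJ, which concatenate to the answer.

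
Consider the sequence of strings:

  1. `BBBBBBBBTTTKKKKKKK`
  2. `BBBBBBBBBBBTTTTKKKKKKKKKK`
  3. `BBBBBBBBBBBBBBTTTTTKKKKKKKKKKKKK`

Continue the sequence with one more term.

BBBBBBBBBBBBBBBBBTTTTTTKKKKKKKKKKKKKKKK

The n-th term is 3n+2 B's then n+1 T's then 3n+1 K's, where the shown terms are n = 2, 3, 4.
Setting n = 5 gives 17, 6, 16 characters in each block.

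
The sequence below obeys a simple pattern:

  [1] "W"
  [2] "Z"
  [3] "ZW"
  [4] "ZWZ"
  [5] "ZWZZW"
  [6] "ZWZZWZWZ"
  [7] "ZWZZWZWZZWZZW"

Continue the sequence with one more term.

From term 3 onward, concatenate the last term with the second-to-last: Z·W = ZW, ZW·Z = ZWZ, …
Continuing: ZWZZWZWZZWZZW · ZWZZWZWZ gives term 8.

ZWZZWZWZZWZZWZWZZWZWZ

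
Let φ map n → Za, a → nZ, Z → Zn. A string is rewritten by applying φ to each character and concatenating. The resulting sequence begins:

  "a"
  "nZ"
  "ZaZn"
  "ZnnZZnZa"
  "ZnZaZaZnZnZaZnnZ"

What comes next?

Replace each of the 16 characters of ZnZaZaZnZnZaZnnZ in place — Zn Za Zn nZ Zn nZ Zn Za Zn Za Zn nZ Zn Za Za Zn — and concatenate.

ZnZaZnnZZnnZZnZaZnZaZnnZZnZaZaZn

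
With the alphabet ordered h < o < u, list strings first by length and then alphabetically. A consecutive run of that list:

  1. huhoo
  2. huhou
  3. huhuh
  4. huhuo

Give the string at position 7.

Stepping forward 3 times from huhuo: huhuo → huhuu → huohh, then the target.

huoho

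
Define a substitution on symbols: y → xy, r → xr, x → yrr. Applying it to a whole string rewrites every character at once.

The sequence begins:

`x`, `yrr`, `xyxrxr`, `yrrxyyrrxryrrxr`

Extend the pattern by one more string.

φ(yrrxyyrrxryrrxr) expands symbol-by-symbol to xy xr xr yrr xy xy xr xr yrr xr xy xr xr yrr xr; joining the 15 pieces gives the next term.

xyxrxryrrxyxyxrxryrrxrxyxrxryrrxr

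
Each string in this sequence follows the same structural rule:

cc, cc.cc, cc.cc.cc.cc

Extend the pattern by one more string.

cc.cc.cc.cc.cc.cc.cc.cc

s(k+1) = s(k)·.·s(k) — each term doubles the last with '.' between the halves.
So the next term is two copies of cc.cc.cc.cc with '.' between the halves.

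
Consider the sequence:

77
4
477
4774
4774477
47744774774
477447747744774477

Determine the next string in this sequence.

Each term (from the third on) is the previous term followed by the one before it: term 3 = 4·77 = 477.
The next term joins 477447747744774477 and 47744774774.

47744774774477447747744774774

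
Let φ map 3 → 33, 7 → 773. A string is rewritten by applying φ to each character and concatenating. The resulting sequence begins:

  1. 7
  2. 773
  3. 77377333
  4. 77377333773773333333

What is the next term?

φ(77377333773773333333) expands symbol-by-symbol to 773 773 33 773 773 33 33 33 773 773 33 773 773 33 33 33 33 33 33 33; joining the 20 pieces gives the next term.

773773337737733333337737733377377333333333333333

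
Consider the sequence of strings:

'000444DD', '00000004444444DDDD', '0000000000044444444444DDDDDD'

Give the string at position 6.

The n-th term is 4n-1 0's then 4n-1 4's then 2n D's (n = 1, 2, …).
At n = 6 the blocks have lengths 23, 23, 12.

0000000000000000000000044444444444444444444444DDDDDDDDDDDD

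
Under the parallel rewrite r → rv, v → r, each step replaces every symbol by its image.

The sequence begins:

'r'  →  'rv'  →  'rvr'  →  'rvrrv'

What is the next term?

Apply φ to rvrrv symbol by symbol: r→rv, v→r, r→rv, r→rv, v→r; joined: rv r rv rv r.

rvrrvrvr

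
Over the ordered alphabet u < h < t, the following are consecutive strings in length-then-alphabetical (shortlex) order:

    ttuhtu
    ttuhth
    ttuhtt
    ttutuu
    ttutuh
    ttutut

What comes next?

ttuthu

Find the rightmost character of ttutut below t, bump it to the next letter, and reset everything to its right to u.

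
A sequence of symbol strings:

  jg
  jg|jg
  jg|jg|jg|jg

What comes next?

s(k+1) = s(k)·|·s(k) — each term doubles the last with '|' between the halves.
One more doubling of jg|jg|jg|jg gives the answer.

jg|jg|jg|jg|jg|jg|jg|jg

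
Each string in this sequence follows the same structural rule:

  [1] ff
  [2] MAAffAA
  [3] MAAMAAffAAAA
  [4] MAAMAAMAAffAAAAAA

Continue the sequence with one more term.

s(k+1) = MAA·s(k)·AA, so each term gains MAA as a prefix and AA as a suffix.
So the next term is MAA·MAAMAAMAAffAAAAAA·AA.

MAAMAAMAAMAAffAAAAAAAA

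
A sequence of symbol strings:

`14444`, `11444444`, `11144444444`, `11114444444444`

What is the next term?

11111444444444444

Term n consists of n-1 1's, followed by 2n 4's, where the shown terms are n = 2, 3, 4, 5.
For the next term, n = 6, so the run lengths are 5, 12.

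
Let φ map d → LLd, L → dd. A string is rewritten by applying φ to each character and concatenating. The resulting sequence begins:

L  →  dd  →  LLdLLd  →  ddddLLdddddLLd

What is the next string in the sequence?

LLdLLdLLdLLdddddLLdLLdLLdLLdLLdddddLLd

φ(ddddLLdddddLLd) expands symbol-by-symbol to LLd LLd LLd LLd dd dd LLd LLd LLd LLd LLd dd dd LLd; joining the 14 pieces gives the next term.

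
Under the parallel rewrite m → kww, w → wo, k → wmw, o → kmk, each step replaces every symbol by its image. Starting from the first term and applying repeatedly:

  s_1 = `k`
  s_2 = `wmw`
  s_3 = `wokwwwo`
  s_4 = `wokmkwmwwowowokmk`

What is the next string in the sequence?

Rewriting the 17 symbols of wokmkwmwwowowokmk one by one yields wo kmk wmw kww wmw wo kww wo wo kmk wo kmk wo kmk wmw kww wmw; concatenated:

wokmkwmwkwwwmwwokwwwowokmkwokmkwokmkwmwkwwwmw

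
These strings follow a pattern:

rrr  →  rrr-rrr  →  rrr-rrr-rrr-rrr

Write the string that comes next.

s(k+1) = s(k)·-·s(k) — each term doubles the last with '-' between the halves.
So the next term is two copies of rrr-rrr-rrr-rrr with '-' between the halves.

rrr-rrr-rrr-rrr-rrr-rrr-rrr-rrr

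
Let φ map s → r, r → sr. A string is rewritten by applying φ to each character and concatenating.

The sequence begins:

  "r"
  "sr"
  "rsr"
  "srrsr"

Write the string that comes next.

rsrsrrsr

Expanding srrsr: s→r, r→sr, r→sr, s→r, r→sr. Concatenated: r sr sr r sr.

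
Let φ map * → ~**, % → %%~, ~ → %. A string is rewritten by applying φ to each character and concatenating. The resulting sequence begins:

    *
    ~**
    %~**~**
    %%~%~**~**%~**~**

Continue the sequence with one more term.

φ(%%~%~**~**%~**~**) expands symbol-by-symbol to %%~ %%~ % %%~ % ~** ~** % ~** ~** %%~ % ~** ~** % ~** ~**; joining the 17 pieces gives the next term.

%%~%%~%%%~%~**~**%~**~**%%~%~**~**%~**~**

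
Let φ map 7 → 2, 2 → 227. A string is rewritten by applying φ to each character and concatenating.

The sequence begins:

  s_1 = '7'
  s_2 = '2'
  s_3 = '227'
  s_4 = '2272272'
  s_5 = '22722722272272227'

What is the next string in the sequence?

Applying the rule to each of the 17 symbols of 22722722272272227 gives the pieces 227 227 2 227 227 2 227 227 227 2 227 227 2 227 227 227 2, which concatenate to the answer.

22722722272272227227227222722722272272272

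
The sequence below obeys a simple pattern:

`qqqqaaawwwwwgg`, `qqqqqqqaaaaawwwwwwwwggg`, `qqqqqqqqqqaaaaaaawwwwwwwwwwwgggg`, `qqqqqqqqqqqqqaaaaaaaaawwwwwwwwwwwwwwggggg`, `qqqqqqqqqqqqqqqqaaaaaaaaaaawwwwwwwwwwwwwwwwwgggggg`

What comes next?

Term n consists of 3n+1 q's, followed by 2n+1 a's, followed by 3n+2 w's, followed by n+1 g's (n = 1, 2, …).
Setting n = 6 gives 19, 13, 20, 7 characters in each block.

qqqqqqqqqqqqqqqqqqqaaaaaaaaaaaaawwwwwwwwwwwwwwwwwwwwggggggg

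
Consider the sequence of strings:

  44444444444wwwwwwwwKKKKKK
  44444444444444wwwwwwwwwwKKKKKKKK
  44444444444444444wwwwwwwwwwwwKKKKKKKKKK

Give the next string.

44444444444444444444wwwwwwwwwwwwwwKKKKKKKKKKKK

Term n consists of 3n+2 4's, followed by 2n+2 w's, followed by 2n K's, where the shown terms are n = 3, 4, 5.
For the next term, n = 6, so the run lengths are 20, 14, 12.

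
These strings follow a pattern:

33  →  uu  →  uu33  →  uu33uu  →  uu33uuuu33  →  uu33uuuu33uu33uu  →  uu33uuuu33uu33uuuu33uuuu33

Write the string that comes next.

uu33uuuu33uu33uuuu33uuuu33uu33uuuu33uu33uu

Each term (from the third on) is the previous term followed by the one before it: term 3 = uu·33 = uu33.
The next term joins uu33uuuu33uu33uuuu33uuuu33 and uu33uuuu33uu33uu.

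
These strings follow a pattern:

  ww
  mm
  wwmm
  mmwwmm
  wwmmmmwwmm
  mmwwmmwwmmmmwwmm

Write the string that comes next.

From term 3 onward, concatenate the second-to-last term with the last: ww·mm = wwmm, mm·wwmm = mmwwmm, …
Continuing: wwmmmmwwmm · mmwwmmwwmmmmwwmm gives term 7.

wwmmmmwwmmmmwwmmwwmmmmwwmm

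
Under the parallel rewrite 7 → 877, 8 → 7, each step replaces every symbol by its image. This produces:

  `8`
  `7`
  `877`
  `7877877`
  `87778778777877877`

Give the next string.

φ(87778778777877877) expands symbol-by-symbol to 7 877 877 877 7 877 877 7 877 877 877 7 877 877 7 877 877; joining the 17 pieces gives the next term.

78778778777877877787787787778778777877877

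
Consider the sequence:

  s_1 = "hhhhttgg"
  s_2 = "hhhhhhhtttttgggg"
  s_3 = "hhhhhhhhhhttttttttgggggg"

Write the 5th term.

Each string has the form h^{3n+1} t^{3n-1} g^{2n} (n = 1, 2, …).
At n = 5 the blocks have lengths 16, 14, 10.

hhhhhhhhhhhhhhhhttttttttttttttgggggggggg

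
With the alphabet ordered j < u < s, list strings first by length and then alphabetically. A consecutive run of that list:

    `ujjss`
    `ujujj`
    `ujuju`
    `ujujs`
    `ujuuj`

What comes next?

ujuuu

The successor of ujuuj increments the rightmost position that isn't already s and resets every position after it to j.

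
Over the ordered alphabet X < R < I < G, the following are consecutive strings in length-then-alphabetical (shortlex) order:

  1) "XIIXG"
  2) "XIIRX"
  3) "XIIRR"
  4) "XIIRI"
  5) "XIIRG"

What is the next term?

XIIIX

Find the rightmost character of XIIRG below G, bump it to the next letter, and reset everything to its right to X.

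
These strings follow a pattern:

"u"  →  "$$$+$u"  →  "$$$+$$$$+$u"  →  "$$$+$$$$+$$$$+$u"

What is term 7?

$$$+$$$$+$$$$+$$$$+$$$$+$$$$+$u

Each term is the previous one with $$$+$ prepended.
From $$$+$$$$+$$$$+$u, 3 further steps: $$$+$$$$+$$$$+$u → $$$+$$$$+$$$$+$$$$+$u → $$$+$$$$+$$$$+$$$$+$$$$+$u → (answer).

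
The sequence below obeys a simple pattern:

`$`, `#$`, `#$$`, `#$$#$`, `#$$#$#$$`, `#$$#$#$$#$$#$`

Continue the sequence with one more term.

This is a Fibonacci-style word recurrence s(k) = s(k−1)·s(k−2): e.g. #$·$ = #$$.
So term 7 is #$$#$#$$#$$#$·#$$#$#$$.

#$$#$#$$#$$#$#$$#$#$$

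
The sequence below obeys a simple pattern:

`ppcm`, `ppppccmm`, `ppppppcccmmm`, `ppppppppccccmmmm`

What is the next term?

ppppppppppcccccmmmmm

Reading off run lengths: p runs 2, 4, 6, 8; c runs 1, 2, 3, 4; m runs 1, 2, 3, 4 — each is linear in n (n = 1, 2, …).
At n = 5 the blocks have lengths 10, 5, 5.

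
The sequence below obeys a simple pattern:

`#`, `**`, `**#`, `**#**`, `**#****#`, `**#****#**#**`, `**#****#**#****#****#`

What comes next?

Each term (from the third on) is the previous term followed by the one before it: term 3 = **·# = **#.
So term 8 is **#****#**#****#****#·**#****#**#**.

**#****#**#****#****#**#****#**#**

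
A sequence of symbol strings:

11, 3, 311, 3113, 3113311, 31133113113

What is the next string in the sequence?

This is a Fibonacci-style word recurrence s(k) = s(k−1)·s(k−2): e.g. 3·11 = 311.
Continuing: 31133113113 · 3113311 gives term 7.

311331131133113311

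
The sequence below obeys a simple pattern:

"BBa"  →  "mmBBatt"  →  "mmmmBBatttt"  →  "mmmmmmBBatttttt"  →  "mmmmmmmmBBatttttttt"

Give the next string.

s(k+1) = mm·s(k)·tt, so each term gains mm as a prefix and tt as a suffix.
So the next term is mm·mmmmmmmmBBatttttttt·tt.

mmmmmmmmmmBBatttttttttt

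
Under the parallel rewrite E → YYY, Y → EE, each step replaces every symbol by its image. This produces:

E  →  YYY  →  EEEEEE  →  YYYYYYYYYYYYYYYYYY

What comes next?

EEEEEEEEEEEEEEEEEEEEEEEEEEEEEEEEEEEE

φ(YYYYYYYYYYYYYYYYYY) expands symbol-by-symbol to EE EE EE EE EE EE EE EE EE EE EE EE EE EE EE EE EE EE; joining the 18 pieces gives the next term.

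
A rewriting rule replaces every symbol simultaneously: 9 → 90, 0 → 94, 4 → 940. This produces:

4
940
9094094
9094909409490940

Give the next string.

φ(9094909409490940) expands symbol-by-symbol to 90 94 90 940 90 94 90 940 94 90 940 90 94 90 940 94; joining the 16 pieces gives the next term.

909490940909490940949094090949094094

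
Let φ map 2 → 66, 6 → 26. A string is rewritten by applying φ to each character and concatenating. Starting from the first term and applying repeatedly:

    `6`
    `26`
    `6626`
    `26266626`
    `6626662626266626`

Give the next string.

Replace each of the 16 characters of 6626662626266626 in place — 26 26 66 26 26 26 66 26 66 26 66 26 26 26 66 26 — and concatenate.

26266626262666266626662626266626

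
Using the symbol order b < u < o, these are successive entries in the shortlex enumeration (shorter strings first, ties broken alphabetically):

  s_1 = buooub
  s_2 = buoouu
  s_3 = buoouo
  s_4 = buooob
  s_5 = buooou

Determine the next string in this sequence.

buoooo

Find the rightmost character of buooou below o, bump it to the next letter, and reset everything to its right to b.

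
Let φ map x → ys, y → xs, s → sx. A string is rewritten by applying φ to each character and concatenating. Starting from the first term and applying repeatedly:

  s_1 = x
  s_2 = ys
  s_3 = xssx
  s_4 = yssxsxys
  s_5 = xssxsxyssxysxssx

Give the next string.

yssxsxyssxysxssxsxysxssxyssxsxys

Replace each of the 16 characters of xssxsxyssxysxssx in place — ys sx sx ys sx ys xs sx sx ys xs sx ys sx sx ys — and concatenate.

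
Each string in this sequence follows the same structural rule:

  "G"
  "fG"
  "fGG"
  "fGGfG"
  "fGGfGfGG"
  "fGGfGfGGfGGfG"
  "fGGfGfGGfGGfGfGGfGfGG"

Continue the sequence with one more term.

From term 3 onward, concatenate the last term with the second-to-last: fG·G = fGG, fGG·fG = fGGfG, …
Continuing: fGGfGfGGfGGfGfGGfGfGG · fGGfGfGGfGGfG gives term 8.

fGGfGfGGfGGfGfGGfGfGGfGGfGfGGfGGfG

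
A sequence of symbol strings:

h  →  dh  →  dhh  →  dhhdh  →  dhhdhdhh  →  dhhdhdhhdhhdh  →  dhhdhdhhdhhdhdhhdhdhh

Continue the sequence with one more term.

dhhdhdhhdhhdhdhhdhdhhdhhdhdhhdhhdh

Each term (from the third on) is the previous term followed by the one before it: term 3 = dh·h = dhh.
Continuing: dhhdhdhhdhhdhdhhdhdhh · dhhdhdhhdhhdh gives term 8.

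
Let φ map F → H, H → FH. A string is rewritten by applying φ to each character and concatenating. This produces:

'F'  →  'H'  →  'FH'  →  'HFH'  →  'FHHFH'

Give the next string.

HFHFHHFH

Rewriting each symbol of FHHFH: F→H, H→FH, H→FH, F→H, H→FH, which concatenates to H FH FH H FH.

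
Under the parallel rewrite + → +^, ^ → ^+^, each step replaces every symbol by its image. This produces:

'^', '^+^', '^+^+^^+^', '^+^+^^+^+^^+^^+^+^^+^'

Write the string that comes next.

^+^+^^+^+^^+^^+^+^^+^+^^+^^+^+^^+^^+^+^^+^+^^+^^+^+^^+^

Replace each of the 21 characters of ^+^+^^+^+^^+^^+^+^^+^ in place — ^+^ +^ ^+^ +^ ^+^ ^+^ +^ ^+^ +^ ^+^ ^+^ +^ ^+^ ^+^ +^ ^+^ +^ ^+^ ^+^ +^ ^+^ — and concatenate.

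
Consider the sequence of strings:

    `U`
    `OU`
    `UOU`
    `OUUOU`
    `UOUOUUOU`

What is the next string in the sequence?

OUUOUUOUOUUOU

From term 3 onward, concatenate the second-to-last term with the last: U·OU = UOU, OU·UOU = OUUOU, …
So term 6 is OUUOU·UOUOUUOU.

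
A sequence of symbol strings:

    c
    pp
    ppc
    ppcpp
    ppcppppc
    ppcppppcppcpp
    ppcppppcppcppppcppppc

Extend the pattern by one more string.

ppcppppcppcppppcppppcppcppppcppcpp

Each term (from the third on) is the previous term followed by the one before it: term 3 = pp·c = ppc.
The next term joins ppcppppcppcppppcppppc and ppcppppcppcpp.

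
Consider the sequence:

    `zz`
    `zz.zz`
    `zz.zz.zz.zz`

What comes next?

Every step duplicates the string with '.' between the halves.
One more doubling of zz.zz.zz.zz gives the answer.

zz.zz.zz.zz.zz.zz.zz.zz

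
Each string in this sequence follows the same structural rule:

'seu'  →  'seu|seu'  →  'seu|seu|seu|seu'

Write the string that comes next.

seu|seu|seu|seu|seu|seu|seu|seu

s(k+1) = s(k)·|·s(k) — each term doubles the last with '|' between the halves.
So the next term is two copies of seu|seu|seu|seu with '|' between the halves.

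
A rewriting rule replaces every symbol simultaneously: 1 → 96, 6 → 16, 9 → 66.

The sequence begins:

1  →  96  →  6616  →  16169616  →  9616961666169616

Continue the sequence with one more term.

φ(9616961666169616) expands symbol-by-symbol to 66 16 96 16 66 16 96 16 16 16 96 16 66 16 96 16; joining the 16 pieces gives the next term.

66169616661696161616961666169616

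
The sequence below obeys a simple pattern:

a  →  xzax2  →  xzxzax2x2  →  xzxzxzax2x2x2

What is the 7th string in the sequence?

xzxzxzxzxzxzax2x2x2x2x2x2

Every step adds xz to the front and x2 to the end of the previous string.
From xzxzxzax2x2x2, 3 further steps: xzxzxzax2x2x2 → xzxzxzxzax2x2x2x2 → xzxzxzxzxzax2x2x2x2x2 → (answer).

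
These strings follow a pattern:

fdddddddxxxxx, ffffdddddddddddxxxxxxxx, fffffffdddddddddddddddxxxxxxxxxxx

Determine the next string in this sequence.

Reading off run lengths: f runs 1, 4, 7; d runs 7, 11, 15; x runs 5, 8, 11 — each is linear in n (n = 1, 2, …).
For the next term, n = 4, so the run lengths are 10, 19, 14.

ffffffffffdddddddddddddddddddxxxxxxxxxxxxxx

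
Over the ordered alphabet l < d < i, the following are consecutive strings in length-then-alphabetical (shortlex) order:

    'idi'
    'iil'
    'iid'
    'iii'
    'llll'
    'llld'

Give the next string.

Find the rightmost character of llld below i, bump it to the next letter, and reset everything to its right to l.

llli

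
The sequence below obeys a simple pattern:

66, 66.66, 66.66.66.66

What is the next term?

Every step duplicates the string with '.' between the halves.
One more doubling of 66.66.66.66 gives the answer.

66.66.66.66.66.66.66.66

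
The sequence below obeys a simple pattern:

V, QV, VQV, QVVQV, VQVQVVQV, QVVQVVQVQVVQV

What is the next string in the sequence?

This is a Fibonacci-style word recurrence s(k) = s(k−2)·s(k−1): e.g. V·QV = VQV.
Continuing: VQVQVVQV · QVVQVVQVQVVQV gives term 7.

VQVQVVQVQVVQVVQVQVVQV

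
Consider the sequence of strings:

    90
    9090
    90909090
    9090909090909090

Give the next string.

s(k+1) = s(k)·s(k) — each term doubles the last.
So the next term is two copies of 9090909090909090.

90909090909090909090909090909090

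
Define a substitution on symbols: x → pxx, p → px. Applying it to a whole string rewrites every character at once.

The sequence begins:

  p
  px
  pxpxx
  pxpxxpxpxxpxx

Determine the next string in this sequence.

pxpxxpxpxxpxxpxpxxpxpxxpxxpxpxxpxx

Applying the rule to each of the 13 symbols of pxpxxpxpxxpxx gives the pieces px pxx px pxx pxx px pxx px pxx pxx px pxx pxx, which concatenate to the answer.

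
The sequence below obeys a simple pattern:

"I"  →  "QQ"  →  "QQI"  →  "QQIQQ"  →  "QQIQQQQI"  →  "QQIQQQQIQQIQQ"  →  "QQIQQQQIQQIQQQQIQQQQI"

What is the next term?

This is a Fibonacci-style word recurrence s(k) = s(k−1)·s(k−2): e.g. QQ·I = QQI.
Continuing: QQIQQQQIQQIQQQQIQQQQI · QQIQQQQIQQIQQ gives term 8.

QQIQQQQIQQIQQQQIQQQQIQQIQQQQIQQIQQ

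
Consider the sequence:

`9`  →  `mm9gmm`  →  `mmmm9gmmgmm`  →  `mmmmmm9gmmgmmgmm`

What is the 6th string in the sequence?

mmmmmmmmmm9gmmgmmgmmgmmgmm

Every step adds mm to the front and gmm to the end of the previous string.
From mmmmmm9gmmgmmgmm, 2 further steps: mmmmmm9gmmgmmgmm → mmmmmmmm9gmmgmmgmmgmm → (answer).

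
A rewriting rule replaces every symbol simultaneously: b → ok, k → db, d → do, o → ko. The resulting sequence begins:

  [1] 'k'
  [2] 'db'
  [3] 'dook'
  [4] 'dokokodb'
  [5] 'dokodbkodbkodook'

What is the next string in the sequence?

dokodbkodookdbkodookdbkodokokodb

Replace each of the 16 characters of dokodbkodbkodook in place — do ko db ko do ok db ko do ok db ko do ko ko db — and concatenate.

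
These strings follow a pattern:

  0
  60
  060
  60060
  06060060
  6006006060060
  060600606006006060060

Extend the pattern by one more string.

6006006060060060600606006006060060

Each term (from the third on) is the two preceding terms concatenated in order: term 3 = 0·60 = 060.
Continuing: 6006006060060 · 060600606006006060060 gives term 8.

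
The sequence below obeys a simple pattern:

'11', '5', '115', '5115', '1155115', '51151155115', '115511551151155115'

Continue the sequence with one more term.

This is a Fibonacci-style word recurrence s(k) = s(k−2)·s(k−1): e.g. 11·5 = 115.
Continuing: 51151155115 · 115511551151155115 gives term 8.

51151155115115511551151155115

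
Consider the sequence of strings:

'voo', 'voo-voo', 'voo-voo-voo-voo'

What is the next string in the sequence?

voo-voo-voo-voo-voo-voo-voo-voo

s(k+1) = s(k)·-·s(k) — each term doubles the last with '-' between the halves.
So the next term is two copies of voo-voo-voo-voo with '-' between the halves.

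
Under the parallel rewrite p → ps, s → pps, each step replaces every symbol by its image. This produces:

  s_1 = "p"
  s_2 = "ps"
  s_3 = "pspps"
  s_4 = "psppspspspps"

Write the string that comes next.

psppspspsppspsppspsppspspspps

Rewriting each symbol of psppspspspps: p→ps, s→pps, p→ps, p→ps, s→pps, p→ps, s→pps, p→ps, s→pps, p→ps, p→ps, s→pps, which concatenates to ps pps ps ps pps ps pps ps pps ps ps pps.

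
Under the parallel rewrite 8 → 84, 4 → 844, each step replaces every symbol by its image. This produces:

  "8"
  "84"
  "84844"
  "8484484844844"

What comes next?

8484484844844848448484484484844844

Replace each of the 13 characters of 8484484844844 in place — 84 844 84 844 844 84 844 84 844 844 84 844 844 — and concatenate.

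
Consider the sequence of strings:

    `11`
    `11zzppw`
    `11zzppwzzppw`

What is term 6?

11zzppwzzppwzzppwzzppwzzppw

Each term is the previous one with zzppw appended.
From 11zzppwzzppw, 3 further steps: 11zzppwzzppw → 11zzppwzzppwzzppw → 11zzppwzzppwzzppwzzppw → (answer).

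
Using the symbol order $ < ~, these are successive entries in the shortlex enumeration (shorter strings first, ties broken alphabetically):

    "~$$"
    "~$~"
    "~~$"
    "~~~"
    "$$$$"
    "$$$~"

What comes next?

$$~$

Treat $$$~ as a base-2 numeral over the given alphabet and add one, carrying through any trailing ~'s.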